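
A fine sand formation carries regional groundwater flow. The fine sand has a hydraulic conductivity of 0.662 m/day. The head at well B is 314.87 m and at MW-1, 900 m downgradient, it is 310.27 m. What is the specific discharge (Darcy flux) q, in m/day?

0.00338

Hydraulic gradient i = (314.87 − 310.27) / 900 = 4.6 / 900 = 0.005111.
Specific discharge q = K · i = 0.6620 × 0.005111 = 0.003384 m/day.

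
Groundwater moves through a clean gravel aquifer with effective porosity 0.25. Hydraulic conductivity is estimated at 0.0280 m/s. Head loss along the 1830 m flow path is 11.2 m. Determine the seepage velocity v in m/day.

Convert K: 0.0280 m/s × 86400 = 2419 m/day.
Hydraulic gradient i = Δh / L = 11.2 / 1830 = 0.006120.
Darcy flux q = K · i = 2419 × 0.006120 = 14.81 m/day.
Seepage velocity v = q / n_e = 14.81 / 0.25 = 59.22 m/day.

59.2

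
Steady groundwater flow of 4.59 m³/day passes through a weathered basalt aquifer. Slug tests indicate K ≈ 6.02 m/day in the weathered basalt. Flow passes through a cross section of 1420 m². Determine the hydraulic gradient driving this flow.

From Q = K·A·i, i = Q / (K·A) = 4.59 / (6.020 × 1420) = 0.0005369.

0.000537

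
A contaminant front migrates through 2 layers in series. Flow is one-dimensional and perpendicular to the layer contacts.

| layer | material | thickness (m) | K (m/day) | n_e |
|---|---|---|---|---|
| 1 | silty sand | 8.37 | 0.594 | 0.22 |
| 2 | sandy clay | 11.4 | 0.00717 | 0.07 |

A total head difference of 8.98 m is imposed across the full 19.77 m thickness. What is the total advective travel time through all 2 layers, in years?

1.29

With flow normal to the layers, continuity requires the same specific discharge q through every layer.
Σ(b_i/K_i) = 8.37/0.594 + 11.4/0.00717 = 1604 d.
q = Δh / Σ(b_i/K_i) = 8.98 / 1604 = 0.005598 m/day.
In each layer the seepage velocity is v_i = q/n_i, so the layer transit time is t_i = b_i·n_i / q:
  layer 1 (silty sand): t_1 = 8.37 × 0.22 / 0.005598 = 328.9 d
  layer 2 (sandy clay): t_2 = 11.4 × 0.07 / 0.005598 = 142.5 d
Total t = Σ t_i = 471.5 days = 1.291 years.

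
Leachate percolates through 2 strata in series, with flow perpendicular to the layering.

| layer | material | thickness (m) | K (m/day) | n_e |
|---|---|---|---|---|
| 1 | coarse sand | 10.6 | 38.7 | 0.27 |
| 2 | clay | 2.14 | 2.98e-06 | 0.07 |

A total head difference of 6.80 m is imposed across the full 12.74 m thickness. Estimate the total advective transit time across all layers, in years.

871

With flow normal to the layers, continuity requires the same specific discharge q through every layer.
Σ(b_i/K_i) = 10.6/38.7 + 2.14/2.98e-06 = 7.181e+05 d.
q = Δh / Σ(b_i/K_i) = 6.80 / 7.181e+05 = 9.469e-06 m/day.
In each layer the seepage velocity is v_i = q/n_i, so the layer transit time is t_i = b_i·n_i / q:
  layer 1 (coarse sand): t_1 = 10.6 × 0.27 / 9.469e-06 = 3.022e+05 d
  layer 2 (clay): t_2 = 2.14 × 0.07 / 9.469e-06 = 15820 d
Total t = Σ t_i = 3.181e+05 days = 870.8 years.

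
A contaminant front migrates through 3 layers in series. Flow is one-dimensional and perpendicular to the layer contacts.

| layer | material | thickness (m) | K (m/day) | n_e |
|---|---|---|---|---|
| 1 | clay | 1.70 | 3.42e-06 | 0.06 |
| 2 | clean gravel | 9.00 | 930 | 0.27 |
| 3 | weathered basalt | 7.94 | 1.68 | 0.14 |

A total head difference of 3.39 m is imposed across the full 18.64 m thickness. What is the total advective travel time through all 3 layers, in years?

1460

With flow normal to the layers, continuity requires the same specific discharge q through every layer.
Σ(b_i/K_i) = 1.70/3.42e-06 + 9.00/930 + 7.94/1.68 = 4.971e+05 d.
q = Δh / Σ(b_i/K_i) = 3.39 / 4.971e+05 = 6.820e-06 m/day.
In each layer the seepage velocity is v_i = q/n_i, so the layer transit time is t_i = b_i·n_i / q:
  layer 1 (clay): t_1 = 1.70 × 0.06 / 6.820e-06 = 14956 d
  layer 2 (clean gravel): t_2 = 9.00 × 0.27 / 6.820e-06 = 3.563e+05 d
  layer 3 (weathered basalt): t_3 = 7.94 × 0.14 / 6.820e-06 = 1.630e+05 d
Total t = Σ t_i = 5.343e+05 days = 1463 years.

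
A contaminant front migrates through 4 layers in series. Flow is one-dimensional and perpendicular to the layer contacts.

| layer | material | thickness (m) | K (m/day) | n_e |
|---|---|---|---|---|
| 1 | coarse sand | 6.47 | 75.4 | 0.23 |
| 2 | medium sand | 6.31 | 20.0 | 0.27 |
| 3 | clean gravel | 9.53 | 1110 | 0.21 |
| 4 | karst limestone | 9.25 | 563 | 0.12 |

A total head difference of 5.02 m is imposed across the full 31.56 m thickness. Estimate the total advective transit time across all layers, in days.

0.535

With flow normal to the layers, continuity requires the same specific discharge q through every layer.
Σ(b_i/K_i) = 6.47/75.4 + 6.31/20.0 + 9.53/1110 + 9.25/563 = 0.4263 d.
q = Δh / Σ(b_i/K_i) = 5.02 / 0.4263 = 11.78 m/day.
In each layer the seepage velocity is v_i = q/n_i, so the layer transit time is t_i = b_i·n_i / q:
  layer 1 (coarse sand): t_1 = 6.47 × 0.23 / 11.78 = 0.1264 d
  layer 2 (medium sand): t_2 = 6.31 × 0.27 / 11.78 = 0.1447 d
  layer 3 (clean gravel): t_3 = 9.53 × 0.21 / 11.78 = 0.1700 d
  layer 4 (karst limestone): t_4 = 9.25 × 0.12 / 11.78 = 0.09427 d
Total t = Σ t_i = 0.5353 days.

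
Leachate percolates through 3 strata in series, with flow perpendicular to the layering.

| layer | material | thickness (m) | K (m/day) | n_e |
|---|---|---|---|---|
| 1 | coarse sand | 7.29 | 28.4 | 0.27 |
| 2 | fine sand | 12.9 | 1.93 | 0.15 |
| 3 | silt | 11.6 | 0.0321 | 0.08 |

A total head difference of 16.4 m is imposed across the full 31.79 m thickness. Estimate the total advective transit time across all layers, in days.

With flow normal to the layers, continuity requires the same specific discharge q through every layer.
Σ(b_i/K_i) = 7.29/28.4 + 12.9/1.93 + 11.6/0.0321 = 368.3 d.
q = Δh / Σ(b_i/K_i) = 16.4 / 368.3 = 0.04453 m/day.
In each layer the seepage velocity is v_i = q/n_i, so the layer transit time is t_i = b_i·n_i / q:
  layer 1 (coarse sand): t_1 = 7.29 × 0.27 / 0.04453 = 44.20 d
  layer 2 (fine sand): t_2 = 12.9 × 0.15 / 0.04453 = 43.46 d
  layer 3 (silt): t_3 = 11.6 × 0.08 / 0.04453 = 20.84 d
Total t = Σ t_i = 108.5 days.

109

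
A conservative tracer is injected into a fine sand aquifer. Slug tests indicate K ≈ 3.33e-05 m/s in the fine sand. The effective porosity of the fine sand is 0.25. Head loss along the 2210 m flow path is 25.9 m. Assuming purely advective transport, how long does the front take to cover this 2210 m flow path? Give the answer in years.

44.9

Convert K: 3.33e-05 m/s × 86400 = 2.877 m/day.
Hydraulic gradient i = Δh / L = 25.9 / 2210 = 0.01172.
Darcy flux q = K · i = 2.877 × 0.01172 = 0.03372 m/day.
Seepage velocity v = q / n_e = 0.03372 / 0.25 = 0.1349 m/day.
Travel time t = L / v = 2210 / 0.1349 = 16386 days = 44.86 years.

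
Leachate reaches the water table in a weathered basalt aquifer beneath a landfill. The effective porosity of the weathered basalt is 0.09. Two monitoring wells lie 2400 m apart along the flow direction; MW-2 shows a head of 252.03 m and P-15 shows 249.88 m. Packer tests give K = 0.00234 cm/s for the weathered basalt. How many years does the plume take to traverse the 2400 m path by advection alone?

327

Convert K: 0.00234 cm/s × 864 = 2.022 m/day.
Hydraulic gradient i = (252.03 − 249.88) / 2400 = 2.15 / 2400 = 0.0008958.
Darcy flux q = K · i = 2.022 × 0.0008958 = 0.001811 m/day.
Seepage velocity v = q / n_e = 0.001811 / 0.09 = 0.02012 m/day.
Travel time t = L / v = 2400 / 0.02012 = 1.193e+05 days = 326.5 years.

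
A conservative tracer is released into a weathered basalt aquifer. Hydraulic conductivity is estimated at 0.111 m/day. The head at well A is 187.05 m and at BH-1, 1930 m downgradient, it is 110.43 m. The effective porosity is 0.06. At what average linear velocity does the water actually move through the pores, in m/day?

0.0734

Hydraulic gradient i = (187.05 − 110.43) / 1930 = 76.62 / 1930 = 0.03970.
Darcy flux q = K · i = 0.1110 × 0.03970 = 0.004407 m/day.
Seepage velocity v = q / n_e = 0.004407 / 0.06 = 0.07344 m/day.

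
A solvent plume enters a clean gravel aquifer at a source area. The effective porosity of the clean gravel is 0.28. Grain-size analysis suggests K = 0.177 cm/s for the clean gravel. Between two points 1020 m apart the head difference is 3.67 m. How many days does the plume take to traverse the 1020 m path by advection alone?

519

Convert K: 0.177 cm/s × 864 = 152.9 m/day.
Hydraulic gradient i = Δh / L = 3.67 / 1020 = 0.003598.
Darcy flux q = K · i = 152.9 × 0.003598 = 0.5502 m/day.
Seepage velocity v = q / n_e = 0.5502 / 0.28 = 1.965 m/day.
Travel time t = L / v = 1020 / 1.965 = 519.0 days.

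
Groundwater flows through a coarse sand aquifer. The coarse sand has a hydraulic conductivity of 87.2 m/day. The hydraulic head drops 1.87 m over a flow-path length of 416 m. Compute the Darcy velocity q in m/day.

0.392

Hydraulic gradient i = Δh / L = 1.87 / 416 = 0.004495.
Specific discharge q = K · i = 87.20 × 0.004495 = 0.3920 m/day.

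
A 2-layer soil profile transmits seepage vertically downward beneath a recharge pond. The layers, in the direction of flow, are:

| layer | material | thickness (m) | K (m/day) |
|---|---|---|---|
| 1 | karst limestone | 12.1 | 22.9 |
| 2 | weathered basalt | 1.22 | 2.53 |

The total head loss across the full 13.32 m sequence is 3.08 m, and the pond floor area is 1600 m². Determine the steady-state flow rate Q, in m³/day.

4880

Flow is perpendicular to layering, so the layers act in series and the equivalent K is the thickness-weighted harmonic mean.
Total thickness L = 12.1 + 1.22 = 13.32 m.
Σ(b_i/K_i) = 12.1/22.9 + 1.22/2.53 = 1.011 d.
K_eq = L / Σ(b_i/K_i) = 13.32 / 1.011 = 13.18 m/day.
Q = K_eq · A · (Δh/L) = 13.18 × 1600 × (3.08/13.32) = 4876 m³/day.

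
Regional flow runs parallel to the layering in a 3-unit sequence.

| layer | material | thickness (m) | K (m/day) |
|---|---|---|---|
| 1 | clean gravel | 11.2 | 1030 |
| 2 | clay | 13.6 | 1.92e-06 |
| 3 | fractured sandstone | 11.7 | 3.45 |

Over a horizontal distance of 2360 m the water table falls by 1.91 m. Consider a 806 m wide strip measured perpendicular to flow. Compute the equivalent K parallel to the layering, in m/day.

Flow is parallel to layering, so each bed carries its own Darcy discharge and the transmissivities add.
Σ(K_i·b_i) = 1030×11.2 + 1.92e-06×13.6 + 3.45×11.7 = 11576 m²/day.
Total thickness b = 36.50 m, so K_eq = Σ(K_i·b_i)/b = 317.2 m/day.

317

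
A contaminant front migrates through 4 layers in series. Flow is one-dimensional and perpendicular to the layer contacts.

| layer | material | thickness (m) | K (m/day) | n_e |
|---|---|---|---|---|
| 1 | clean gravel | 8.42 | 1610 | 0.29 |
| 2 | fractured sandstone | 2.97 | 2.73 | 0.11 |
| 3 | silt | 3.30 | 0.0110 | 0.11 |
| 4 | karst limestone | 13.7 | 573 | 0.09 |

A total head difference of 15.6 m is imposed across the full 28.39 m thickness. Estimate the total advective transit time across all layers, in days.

84.2

With flow normal to the layers, continuity requires the same specific discharge q through every layer.
Σ(b_i/K_i) = 8.42/1610 + 2.97/2.73 + 3.30/0.0110 + 13.7/573 = 301.1 d.
q = Δh / Σ(b_i/K_i) = 15.6 / 301.1 = 0.05181 m/day.
In each layer the seepage velocity is v_i = q/n_i, so the layer transit time is t_i = b_i·n_i / q:
  layer 1 (clean gravel): t_1 = 8.42 × 0.29 / 0.05181 = 47.13 d
  layer 2 (fractured sandstone): t_2 = 2.97 × 0.11 / 0.05181 = 6.306 d
  layer 3 (silt): t_3 = 3.30 × 0.11 / 0.05181 = 7.007 d
  layer 4 (karst limestone): t_4 = 13.7 × 0.09 / 0.05181 = 23.80 d
Total t = Σ t_i = 84.25 days.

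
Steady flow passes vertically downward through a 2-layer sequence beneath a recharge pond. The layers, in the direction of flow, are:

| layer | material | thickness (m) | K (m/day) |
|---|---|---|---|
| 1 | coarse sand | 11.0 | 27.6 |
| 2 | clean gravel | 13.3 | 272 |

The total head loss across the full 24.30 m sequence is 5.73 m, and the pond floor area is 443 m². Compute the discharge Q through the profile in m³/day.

Flow is perpendicular to layering, so the layers act in series and the equivalent K is the thickness-weighted harmonic mean.
Total thickness L = 11.0 + 13.3 = 24.30 m.
Σ(b_i/K_i) = 11.0/27.6 + 13.3/272 = 0.4474 d.
K_eq = L / Σ(b_i/K_i) = 24.30 / 0.4474 = 54.31 m/day.
Q = K_eq · A · (Δh/L) = 54.31 × 443 × (5.73/24.30) = 5673 m³/day.

5670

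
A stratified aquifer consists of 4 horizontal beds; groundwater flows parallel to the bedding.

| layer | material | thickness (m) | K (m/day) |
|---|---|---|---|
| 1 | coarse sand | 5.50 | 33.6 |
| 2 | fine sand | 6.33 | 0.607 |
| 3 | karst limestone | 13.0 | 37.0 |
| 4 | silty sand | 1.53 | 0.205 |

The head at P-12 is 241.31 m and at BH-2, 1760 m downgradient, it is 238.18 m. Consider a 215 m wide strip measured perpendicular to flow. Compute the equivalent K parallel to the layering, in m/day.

Flow is parallel to layering, so each bed carries its own Darcy discharge and the transmissivities add.
Σ(K_i·b_i) = 33.6×5.50 + 0.607×6.33 + 37.0×13.0 + 0.205×1.53 = 670.0 m²/day.
Total thickness b = 26.36 m, so K_eq = Σ(K_i·b_i)/b = 25.42 m/day.

25.4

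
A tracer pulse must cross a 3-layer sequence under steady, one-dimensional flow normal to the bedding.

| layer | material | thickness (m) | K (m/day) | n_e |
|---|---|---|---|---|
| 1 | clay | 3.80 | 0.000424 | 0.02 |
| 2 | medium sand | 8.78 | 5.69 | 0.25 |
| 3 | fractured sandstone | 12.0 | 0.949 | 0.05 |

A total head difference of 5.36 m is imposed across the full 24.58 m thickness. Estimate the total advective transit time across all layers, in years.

With flow normal to the layers, continuity requires the same specific discharge q through every layer.
Σ(b_i/K_i) = 3.80/0.000424 + 8.78/5.69 + 12.0/0.949 = 8976 d.
q = Δh / Σ(b_i/K_i) = 5.36 / 8976 = 0.0005971 m/day.
In each layer the seepage velocity is v_i = q/n_i, so the layer transit time is t_i = b_i·n_i / q:
  layer 1 (clay): t_1 = 3.80 × 0.02 / 0.0005971 = 127.3 d
  layer 2 (medium sand): t_2 = 8.78 × 0.25 / 0.0005971 = 3676 d
  layer 3 (fractured sandstone): t_3 = 12.0 × 0.05 / 0.0005971 = 1005 d
Total t = Σ t_i = 4808 days = 13.16 years.

13.2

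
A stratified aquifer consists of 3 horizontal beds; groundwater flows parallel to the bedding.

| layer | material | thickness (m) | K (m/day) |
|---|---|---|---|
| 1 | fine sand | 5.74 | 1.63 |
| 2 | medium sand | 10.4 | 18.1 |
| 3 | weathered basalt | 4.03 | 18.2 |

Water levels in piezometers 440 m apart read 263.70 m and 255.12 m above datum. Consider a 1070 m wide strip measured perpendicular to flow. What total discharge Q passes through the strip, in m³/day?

Flow is parallel to layering, so each bed carries its own Darcy discharge and the transmissivities add.
Σ(K_i·b_i) = 1.63×5.74 + 18.1×10.4 + 18.2×4.03 = 270.9 m²/day.
Hydraulic gradient i = (263.70 − 255.12) / 440 = 8.58 / 440 = 0.01950.
Q = Σ(K_i·b_i) · W · i = 270.9 × 1070 × 0.01950 = 5653 m³/day.

5650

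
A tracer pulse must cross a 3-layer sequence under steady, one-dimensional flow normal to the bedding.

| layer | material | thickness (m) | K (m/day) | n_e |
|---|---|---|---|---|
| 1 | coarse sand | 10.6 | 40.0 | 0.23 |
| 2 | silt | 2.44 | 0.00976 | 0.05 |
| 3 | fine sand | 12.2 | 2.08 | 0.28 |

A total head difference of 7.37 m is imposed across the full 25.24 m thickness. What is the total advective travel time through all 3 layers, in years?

With flow normal to the layers, continuity requires the same specific discharge q through every layer.
Σ(b_i/K_i) = 10.6/40.0 + 2.44/0.00976 + 12.2/2.08 = 256.1 d.
q = Δh / Σ(b_i/K_i) = 7.37 / 256.1 = 0.02877 m/day.
In each layer the seepage velocity is v_i = q/n_i, so the layer transit time is t_i = b_i·n_i / q:
  layer 1 (coarse sand): t_1 = 10.6 × 0.23 / 0.02877 = 84.73 d
  layer 2 (silt): t_2 = 2.44 × 0.05 / 0.02877 = 4.240 d
  layer 3 (fine sand): t_3 = 12.2 × 0.28 / 0.02877 = 118.7 d
Total t = Σ t_i = 207.7 days = 0.5686 years.

0.569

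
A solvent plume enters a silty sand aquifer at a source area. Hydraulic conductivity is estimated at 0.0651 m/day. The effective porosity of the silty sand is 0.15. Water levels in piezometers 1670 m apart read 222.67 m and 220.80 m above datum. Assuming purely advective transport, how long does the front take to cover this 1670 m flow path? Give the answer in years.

9410

Hydraulic gradient i = (222.67 − 220.80) / 1670 = 1.87 / 1670 = 0.001120.
Darcy flux q = K · i = 0.06510 × 0.001120 = 7.290e-05 m/day.
Seepage velocity v = q / n_e = 7.290e-05 / 0.15 = 0.0004860 m/day.
Travel time t = L / v = 1670 / 0.0004860 = 3.436e+06 days = 9408 years.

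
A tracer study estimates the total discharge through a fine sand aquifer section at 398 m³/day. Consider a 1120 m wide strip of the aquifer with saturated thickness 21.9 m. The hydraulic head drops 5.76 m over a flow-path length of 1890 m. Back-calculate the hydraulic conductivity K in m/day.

Cross-sectional area A = 1120 × 21.9 = 24528 m².
Hydraulic gradient i = Δh / L = 5.76 / 1890 = 0.003048.
From Q = K·A·i, K = Q / (A·i) = 398 / (24528 × 0.003048) = 5.324 m/day.

5.32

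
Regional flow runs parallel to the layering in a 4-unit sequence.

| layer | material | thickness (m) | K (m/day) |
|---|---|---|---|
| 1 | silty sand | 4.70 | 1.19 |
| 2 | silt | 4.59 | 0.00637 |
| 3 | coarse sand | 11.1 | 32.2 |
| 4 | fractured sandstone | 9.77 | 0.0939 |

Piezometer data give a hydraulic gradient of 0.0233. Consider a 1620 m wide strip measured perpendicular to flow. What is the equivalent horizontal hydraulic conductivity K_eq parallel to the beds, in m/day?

Flow is parallel to layering, so each bed carries its own Darcy discharge and the transmissivities add.
Σ(K_i·b_i) = 1.19×4.70 + 0.00637×4.59 + 32.2×11.1 + 0.0939×9.77 = 364.0 m²/day.
Total thickness b = 30.16 m, so K_eq = Σ(K_i·b_i)/b = 12.07 m/day.

12.1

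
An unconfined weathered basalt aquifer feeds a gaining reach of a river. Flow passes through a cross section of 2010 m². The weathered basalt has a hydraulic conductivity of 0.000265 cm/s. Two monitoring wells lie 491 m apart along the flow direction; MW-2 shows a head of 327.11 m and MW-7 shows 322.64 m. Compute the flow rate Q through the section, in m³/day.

4.19

Convert K: 0.000265 cm/s × 864 = 0.2290 m/day.
Hydraulic gradient i = (327.11 − 322.64) / 491 = 4.47 / 491 = 0.009104.
Darcy's law: Q = K · A · i = 0.2290 × 2010 × 0.009104 = 4.190 m³/day.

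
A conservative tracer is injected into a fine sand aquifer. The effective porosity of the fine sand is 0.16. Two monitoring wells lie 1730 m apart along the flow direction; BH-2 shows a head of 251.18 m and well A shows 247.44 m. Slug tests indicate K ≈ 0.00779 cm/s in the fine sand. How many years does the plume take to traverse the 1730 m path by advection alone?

Convert K: 0.00779 cm/s × 864 = 6.731 m/day.
Hydraulic gradient i = (251.18 − 247.44) / 1730 = 3.74 / 1730 = 0.002162.
Darcy flux q = K · i = 6.731 × 0.002162 = 0.01455 m/day.
Seepage velocity v = q / n_e = 0.01455 / 0.16 = 0.09094 m/day.
Travel time t = L / v = 1730 / 0.09094 = 19023 days = 52.08 years.

52.1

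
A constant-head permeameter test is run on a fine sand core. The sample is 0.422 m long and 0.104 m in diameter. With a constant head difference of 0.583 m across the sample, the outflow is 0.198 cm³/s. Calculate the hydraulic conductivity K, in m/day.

1.46

Cross-sectional area A = π·(d/2)² = π × (0.104/2)² = 0.008495 m².
Convert discharge: 0.198 cm³/s = 1.980e-07 m³/s.
Darcy's law rearranged: K = Q·L / (A·Δh) = 1.980e-07 × 0.422 / (0.008495 × 0.583) = 1.687e-05 m/s = 1.458 m/day.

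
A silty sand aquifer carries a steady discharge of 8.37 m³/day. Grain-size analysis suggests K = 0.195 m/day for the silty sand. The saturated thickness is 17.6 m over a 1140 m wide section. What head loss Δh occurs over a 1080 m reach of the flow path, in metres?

Cross-sectional area A = 1140 × 17.6 = 20064 m².
From Q = K·A·i, i = Q / (K·A) = 8.37 / (0.1950 × 20064) = 0.002139.
Head loss Δh = i · L = 0.002139 × 1080 = 2.310 m.

2.31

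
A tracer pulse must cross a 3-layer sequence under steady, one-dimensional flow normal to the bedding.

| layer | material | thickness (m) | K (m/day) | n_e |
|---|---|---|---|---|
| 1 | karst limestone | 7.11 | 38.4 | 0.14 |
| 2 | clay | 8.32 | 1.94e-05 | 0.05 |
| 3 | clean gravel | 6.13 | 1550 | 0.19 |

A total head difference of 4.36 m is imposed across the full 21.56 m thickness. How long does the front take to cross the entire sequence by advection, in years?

694

With flow normal to the layers, continuity requires the same specific discharge q through every layer.
Σ(b_i/K_i) = 7.11/38.4 + 8.32/1.94e-05 + 6.13/1550 = 4.289e+05 d.
q = Δh / Σ(b_i/K_i) = 4.36 / 4.289e+05 = 1.017e-05 m/day.
In each layer the seepage velocity is v_i = q/n_i, so the layer transit time is t_i = b_i·n_i / q:
  layer 1 (karst limestone): t_1 = 7.11 × 0.14 / 1.017e-05 = 97911 d
  layer 2 (clay): t_2 = 8.32 × 0.05 / 1.017e-05 = 40919 d
  layer 3 (clean gravel): t_3 = 6.13 × 0.19 / 1.017e-05 = 1.146e+05 d
Total t = Σ t_i = 2.534e+05 days = 693.8 years.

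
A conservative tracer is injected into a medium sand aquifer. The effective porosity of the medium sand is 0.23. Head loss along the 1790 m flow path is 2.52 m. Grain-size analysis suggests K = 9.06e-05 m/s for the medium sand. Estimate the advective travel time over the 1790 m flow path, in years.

102

Convert K: 9.06e-05 m/s × 86400 = 7.828 m/day.
Hydraulic gradient i = Δh / L = 2.52 / 1790 = 0.001408.
Darcy flux q = K · i = 7.828 × 0.001408 = 0.01102 m/day.
Seepage velocity v = q / n_e = 0.01102 / 0.23 = 0.04791 m/day.
Travel time t = L / v = 1790 / 0.04791 = 37359 days = 102.3 years.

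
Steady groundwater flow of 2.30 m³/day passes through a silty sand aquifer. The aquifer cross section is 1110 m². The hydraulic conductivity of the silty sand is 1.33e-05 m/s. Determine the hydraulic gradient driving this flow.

0.00180

Convert K: 1.33e-05 m/s × 86400 = 1.149 m/day.
From Q = K·A·i, i = Q / (K·A) = 2.30 / (1.149 × 1110) = 0.001803.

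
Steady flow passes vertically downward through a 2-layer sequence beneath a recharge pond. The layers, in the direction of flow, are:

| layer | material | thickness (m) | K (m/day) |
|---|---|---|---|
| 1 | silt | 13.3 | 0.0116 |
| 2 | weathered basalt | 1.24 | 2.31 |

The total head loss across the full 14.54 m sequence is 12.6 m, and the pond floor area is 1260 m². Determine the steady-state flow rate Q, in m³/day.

13.8

Flow is perpendicular to layering, so the layers act in series and the equivalent K is the thickness-weighted harmonic mean.
Total thickness L = 13.3 + 1.24 = 14.54 m.
Σ(b_i/K_i) = 13.3/0.0116 + 1.24/2.31 = 1147 d.
K_eq = L / Σ(b_i/K_i) = 14.54 / 1147 = 0.01268 m/day.
Q = K_eq · A · (Δh/L) = 0.01268 × 1260 × (12.6/14.54) = 13.84 m³/day.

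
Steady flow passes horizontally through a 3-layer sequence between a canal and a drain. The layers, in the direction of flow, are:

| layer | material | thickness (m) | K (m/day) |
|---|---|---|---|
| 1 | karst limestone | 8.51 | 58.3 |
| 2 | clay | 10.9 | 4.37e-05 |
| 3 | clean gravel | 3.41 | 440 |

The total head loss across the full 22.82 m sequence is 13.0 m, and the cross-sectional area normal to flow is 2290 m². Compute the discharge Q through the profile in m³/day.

0.119

Flow is perpendicular to layering, so the layers act in series and the equivalent K is the thickness-weighted harmonic mean.
Total thickness L = 8.51 + 10.9 + 3.41 = 22.82 m.
Σ(b_i/K_i) = 8.51/58.3 + 10.9/4.37e-05 + 3.41/440 = 2.494e+05 d.
K_eq = L / Σ(b_i/K_i) = 22.82 / 2.494e+05 = 9.149e-05 m/day.
Q = K_eq · A · (Δh/L) = 9.149e-05 × 2290 × (13.0/22.82) = 0.1194 m³/day.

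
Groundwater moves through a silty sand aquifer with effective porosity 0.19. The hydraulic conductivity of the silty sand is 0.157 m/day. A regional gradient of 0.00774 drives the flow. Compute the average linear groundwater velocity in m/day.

0.00640

Hydraulic gradient i = 0.00774.
Darcy flux q = K · i = 0.1570 × 0.007740 = 0.001215 m/day.
Seepage velocity v = q / n_e = 0.001215 / 0.19 = 0.006396 m/day.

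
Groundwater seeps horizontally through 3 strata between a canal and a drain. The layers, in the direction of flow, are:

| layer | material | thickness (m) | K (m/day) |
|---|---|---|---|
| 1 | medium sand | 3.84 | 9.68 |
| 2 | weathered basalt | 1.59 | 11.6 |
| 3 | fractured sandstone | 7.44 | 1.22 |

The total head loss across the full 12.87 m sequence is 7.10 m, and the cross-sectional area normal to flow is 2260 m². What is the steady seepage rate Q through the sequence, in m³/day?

Flow is perpendicular to layering, so the layers act in series and the equivalent K is the thickness-weighted harmonic mean.
Total thickness L = 3.84 + 1.59 + 7.44 = 12.87 m.
Σ(b_i/K_i) = 3.84/9.68 + 1.59/11.6 + 7.44/1.22 = 6.632 d.
K_eq = L / Σ(b_i/K_i) = 12.87 / 6.632 = 1.941 m/day.
Q = K_eq · A · (Δh/L) = 1.941 × 2260 × (7.10/12.87) = 2419 m³/day.

2420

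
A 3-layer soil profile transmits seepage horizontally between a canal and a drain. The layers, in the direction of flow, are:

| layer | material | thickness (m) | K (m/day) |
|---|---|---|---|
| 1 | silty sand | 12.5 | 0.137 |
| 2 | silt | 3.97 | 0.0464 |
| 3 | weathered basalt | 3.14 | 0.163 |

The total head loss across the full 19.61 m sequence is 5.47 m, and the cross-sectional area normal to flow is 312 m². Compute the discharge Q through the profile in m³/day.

Flow is perpendicular to layering, so the layers act in series and the equivalent K is the thickness-weighted harmonic mean.
Total thickness L = 12.5 + 3.97 + 3.14 = 19.61 m.
Σ(b_i/K_i) = 12.5/0.137 + 3.97/0.0464 + 3.14/0.163 = 196.1 d.
K_eq = L / Σ(b_i/K_i) = 19.61 / 196.1 = 0.1000 m/day.
Q = K_eq · A · (Δh/L) = 0.1000 × 312 × (5.47/19.61) = 8.704 m³/day.

8.70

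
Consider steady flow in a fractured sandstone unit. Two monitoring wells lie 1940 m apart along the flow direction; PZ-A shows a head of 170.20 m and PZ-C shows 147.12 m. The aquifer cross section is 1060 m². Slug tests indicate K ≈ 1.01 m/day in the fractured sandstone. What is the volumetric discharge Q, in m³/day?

12.7

Hydraulic gradient i = (170.20 − 147.12) / 1940 = 23.08 / 1940 = 0.01190.
Darcy's law: Q = K · A · i = 1.010 × 1060 × 0.01190 = 12.74 m³/day.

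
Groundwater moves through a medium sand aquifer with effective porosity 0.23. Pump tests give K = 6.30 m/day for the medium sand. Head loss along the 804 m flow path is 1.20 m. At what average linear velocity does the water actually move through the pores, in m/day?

0.0409

Hydraulic gradient i = Δh / L = 1.20 / 804 = 0.001493.
Darcy flux q = K · i = 6.300 × 0.001493 = 0.009403 m/day.
Seepage velocity v = q / n_e = 0.009403 / 0.23 = 0.04088 m/day.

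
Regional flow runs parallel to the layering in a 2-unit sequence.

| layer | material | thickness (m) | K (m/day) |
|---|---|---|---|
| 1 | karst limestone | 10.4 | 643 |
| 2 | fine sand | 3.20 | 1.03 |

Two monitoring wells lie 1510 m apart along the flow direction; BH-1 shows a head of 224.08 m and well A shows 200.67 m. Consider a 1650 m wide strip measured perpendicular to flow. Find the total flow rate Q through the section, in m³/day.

Flow is parallel to layering, so each bed carries its own Darcy discharge and the transmissivities add.
Σ(K_i·b_i) = 643×10.4 + 1.03×3.20 = 6690 m²/day.
Hydraulic gradient i = (224.08 − 200.67) / 1510 = 23.41 / 1510 = 0.01550.
Q = Σ(K_i·b_i) · W · i = 6690 × 1650 × 0.01550 = 1.711e+05 m³/day.

171000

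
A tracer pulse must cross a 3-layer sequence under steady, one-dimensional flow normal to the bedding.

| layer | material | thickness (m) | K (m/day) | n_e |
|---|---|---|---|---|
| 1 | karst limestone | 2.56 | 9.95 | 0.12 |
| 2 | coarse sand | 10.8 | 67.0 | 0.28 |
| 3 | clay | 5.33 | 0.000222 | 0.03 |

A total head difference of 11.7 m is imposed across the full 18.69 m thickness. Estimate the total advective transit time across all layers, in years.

With flow normal to the layers, continuity requires the same specific discharge q through every layer.
Σ(b_i/K_i) = 2.56/9.95 + 10.8/67.0 + 5.33/0.000222 = 24009 d.
q = Δh / Σ(b_i/K_i) = 11.7 / 24009 = 0.0004873 m/day.
In each layer the seepage velocity is v_i = q/n_i, so the layer transit time is t_i = b_i·n_i / q:
  layer 1 (karst limestone): t_1 = 2.56 × 0.12 / 0.0004873 = 630.4 d
  layer 2 (coarse sand): t_2 = 10.8 × 0.28 / 0.0004873 = 6206 d
  layer 3 (clay): t_3 = 5.33 × 0.03 / 0.0004873 = 328.1 d
Total t = Σ t_i = 7164 days = 19.61 years.

19.6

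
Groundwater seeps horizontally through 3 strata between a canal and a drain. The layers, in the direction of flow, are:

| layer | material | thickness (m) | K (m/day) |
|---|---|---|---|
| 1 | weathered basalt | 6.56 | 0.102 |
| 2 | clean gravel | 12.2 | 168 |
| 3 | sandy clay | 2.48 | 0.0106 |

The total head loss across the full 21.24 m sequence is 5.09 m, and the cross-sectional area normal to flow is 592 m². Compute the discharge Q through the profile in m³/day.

10.1

Flow is perpendicular to layering, so the layers act in series and the equivalent K is the thickness-weighted harmonic mean.
Total thickness L = 6.56 + 12.2 + 2.48 = 21.24 m.
Σ(b_i/K_i) = 6.56/0.102 + 12.2/168 + 2.48/0.0106 = 298.3 d.
K_eq = L / Σ(b_i/K_i) = 21.24 / 298.3 = 0.07119 m/day.
Q = K_eq · A · (Δh/L) = 0.07119 × 592 × (5.09/21.24) = 10.10 m³/day.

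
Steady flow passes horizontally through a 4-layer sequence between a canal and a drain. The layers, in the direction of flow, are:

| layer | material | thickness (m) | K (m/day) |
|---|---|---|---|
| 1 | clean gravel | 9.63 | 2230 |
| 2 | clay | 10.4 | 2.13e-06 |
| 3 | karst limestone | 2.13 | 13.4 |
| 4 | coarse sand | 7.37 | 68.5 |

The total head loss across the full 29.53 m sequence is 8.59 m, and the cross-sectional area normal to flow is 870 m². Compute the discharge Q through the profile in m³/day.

0.00153

Flow is perpendicular to layering, so the layers act in series and the equivalent K is the thickness-weighted harmonic mean.
Total thickness L = 9.63 + 10.4 + 2.13 + 7.37 = 29.53 m.
Σ(b_i/K_i) = 9.63/2230 + 10.4/2.13e-06 + 2.13/13.4 + 7.37/68.5 = 4.883e+06 d.
K_eq = L / Σ(b_i/K_i) = 29.53 / 4.883e+06 = 6.048e-06 m/day.
Q = K_eq · A · (Δh/L) = 6.048e-06 × 870 × (8.59/29.53) = 0.001531 m³/day.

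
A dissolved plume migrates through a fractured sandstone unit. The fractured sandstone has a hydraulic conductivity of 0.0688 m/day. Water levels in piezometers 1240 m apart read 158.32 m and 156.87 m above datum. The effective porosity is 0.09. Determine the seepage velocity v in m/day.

0.000894

Hydraulic gradient i = (158.32 − 156.87) / 1240 = 1.45 / 1240 = 0.001169.
Darcy flux q = K · i = 0.06880 × 0.001169 = 8.045e-05 m/day.
Seepage velocity v = q / n_e = 8.045e-05 / 0.09 = 0.0008939 m/day.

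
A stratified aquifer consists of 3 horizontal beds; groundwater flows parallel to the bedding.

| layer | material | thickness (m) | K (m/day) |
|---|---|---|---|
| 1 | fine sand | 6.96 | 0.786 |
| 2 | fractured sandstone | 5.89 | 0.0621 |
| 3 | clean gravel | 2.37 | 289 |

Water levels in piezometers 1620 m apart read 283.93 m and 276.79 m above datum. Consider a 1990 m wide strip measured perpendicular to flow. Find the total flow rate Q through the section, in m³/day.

Flow is parallel to layering, so each bed carries its own Darcy discharge and the transmissivities add.
Σ(K_i·b_i) = 0.786×6.96 + 0.0621×5.89 + 289×2.37 = 690.8 m²/day.
Hydraulic gradient i = (283.93 − 276.79) / 1620 = 7.14 / 1620 = 0.004407.
Q = Σ(K_i·b_i) · W · i = 690.8 × 1990 × 0.004407 = 6059 m³/day.

6060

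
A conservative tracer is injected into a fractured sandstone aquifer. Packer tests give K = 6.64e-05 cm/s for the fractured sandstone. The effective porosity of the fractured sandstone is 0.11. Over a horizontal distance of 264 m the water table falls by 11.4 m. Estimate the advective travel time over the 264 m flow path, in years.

Convert K: 6.64e-05 cm/s × 864 = 0.05737 m/day.
Hydraulic gradient i = Δh / L = 11.4 / 264 = 0.04318.
Darcy flux q = K · i = 0.05737 × 0.04318 = 0.002477 m/day.
Seepage velocity v = q / n_e = 0.002477 / 0.11 = 0.02252 m/day.
Travel time t = L / v = 264 / 0.02252 = 11722 days = 32.09 years.

32.1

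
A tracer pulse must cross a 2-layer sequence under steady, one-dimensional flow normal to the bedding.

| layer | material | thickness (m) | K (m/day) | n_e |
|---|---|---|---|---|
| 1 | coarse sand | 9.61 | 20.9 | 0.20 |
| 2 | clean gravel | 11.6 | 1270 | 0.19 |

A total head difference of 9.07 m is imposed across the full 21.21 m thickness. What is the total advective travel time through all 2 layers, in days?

With flow normal to the layers, continuity requires the same specific discharge q through every layer.
Σ(b_i/K_i) = 9.61/20.9 + 11.6/1270 = 0.4689 d.
q = Δh / Σ(b_i/K_i) = 9.07 / 0.4689 = 19.34 m/day.
In each layer the seepage velocity is v_i = q/n_i, so the layer transit time is t_i = b_i·n_i / q:
  layer 1 (coarse sand): t_1 = 9.61 × 0.20 / 19.34 = 0.09937 d
  layer 2 (clean gravel): t_2 = 11.6 × 0.19 / 19.34 = 0.1140 d
Total t = Σ t_i = 0.2133 days.

0.213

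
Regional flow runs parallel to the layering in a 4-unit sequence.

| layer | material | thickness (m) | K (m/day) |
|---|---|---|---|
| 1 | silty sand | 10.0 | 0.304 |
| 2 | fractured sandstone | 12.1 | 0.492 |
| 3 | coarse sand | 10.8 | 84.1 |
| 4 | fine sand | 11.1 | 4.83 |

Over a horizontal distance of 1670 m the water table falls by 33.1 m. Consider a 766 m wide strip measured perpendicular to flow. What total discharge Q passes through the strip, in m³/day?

14700

Flow is parallel to layering, so each bed carries its own Darcy discharge and the transmissivities add.
Σ(K_i·b_i) = 0.304×10.0 + 0.492×12.1 + 84.1×10.8 + 4.83×11.1 = 970.9 m²/day.
Hydraulic gradient i = Δh / L = 33.1 / 1670 = 0.01982.
Q = Σ(K_i·b_i) · W · i = 970.9 × 766 × 0.01982 = 14740 m³/day.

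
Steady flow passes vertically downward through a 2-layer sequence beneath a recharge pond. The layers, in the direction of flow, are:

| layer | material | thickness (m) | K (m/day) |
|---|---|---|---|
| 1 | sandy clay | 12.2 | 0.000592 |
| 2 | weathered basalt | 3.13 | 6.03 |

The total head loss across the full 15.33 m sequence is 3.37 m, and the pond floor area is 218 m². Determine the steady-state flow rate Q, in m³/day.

Flow is perpendicular to layering, so the layers act in series and the equivalent K is the thickness-weighted harmonic mean.
Total thickness L = 12.2 + 3.13 = 15.33 m.
Σ(b_i/K_i) = 12.2/0.000592 + 3.13/6.03 = 20609 d.
K_eq = L / Σ(b_i/K_i) = 15.33 / 20609 = 0.0007439 m/day.
Q = K_eq · A · (Δh/L) = 0.0007439 × 218 × (3.37/15.33) = 0.03565 m³/day.

0.0356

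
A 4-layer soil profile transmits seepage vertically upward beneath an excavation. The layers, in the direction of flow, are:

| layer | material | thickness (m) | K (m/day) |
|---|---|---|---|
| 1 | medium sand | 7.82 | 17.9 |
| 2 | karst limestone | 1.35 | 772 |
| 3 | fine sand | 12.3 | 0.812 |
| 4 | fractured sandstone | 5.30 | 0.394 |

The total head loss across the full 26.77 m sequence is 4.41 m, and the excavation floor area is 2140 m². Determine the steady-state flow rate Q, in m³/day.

Flow is perpendicular to layering, so the layers act in series and the equivalent K is the thickness-weighted harmonic mean.
Total thickness L = 7.82 + 1.35 + 12.3 + 5.30 = 26.77 m.
Σ(b_i/K_i) = 7.82/17.9 + 1.35/772 + 12.3/0.812 + 5.30/0.394 = 29.04 d.
K_eq = L / Σ(b_i/K_i) = 26.77 / 29.04 = 0.9219 m/day.
Q = K_eq · A · (Δh/L) = 0.9219 × 2140 × (4.41/26.77) = 325.0 m³/day.

325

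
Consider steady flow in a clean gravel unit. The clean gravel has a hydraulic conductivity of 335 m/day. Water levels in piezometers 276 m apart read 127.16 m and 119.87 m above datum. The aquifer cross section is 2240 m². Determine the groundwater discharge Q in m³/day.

19800

Hydraulic gradient i = (127.16 − 119.87) / 276 = 7.29 / 276 = 0.02641.
Darcy's law: Q = K · A · i = 335.0 × 2240 × 0.02641 = 19820 m³/day.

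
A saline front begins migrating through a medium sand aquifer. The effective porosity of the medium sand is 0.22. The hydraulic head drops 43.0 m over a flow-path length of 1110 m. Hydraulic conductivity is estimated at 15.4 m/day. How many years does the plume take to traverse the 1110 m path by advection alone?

1.12

Hydraulic gradient i = Δh / L = 43.0 / 1110 = 0.03874.
Darcy flux q = K · i = 15.40 × 0.03874 = 0.5966 m/day.
Seepage velocity v = q / n_e = 0.5966 / 0.22 = 2.712 m/day.
Travel time t = L / v = 1110 / 2.712 = 409.3 days = 1.121 years.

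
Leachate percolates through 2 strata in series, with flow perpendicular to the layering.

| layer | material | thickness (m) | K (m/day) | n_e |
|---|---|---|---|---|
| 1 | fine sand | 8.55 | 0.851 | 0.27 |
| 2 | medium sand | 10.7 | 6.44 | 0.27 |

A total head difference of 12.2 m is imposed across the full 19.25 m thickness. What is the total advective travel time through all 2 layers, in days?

4.99

With flow normal to the layers, continuity requires the same specific discharge q through every layer.
Σ(b_i/K_i) = 8.55/0.851 + 10.7/6.44 = 11.71 d.
q = Δh / Σ(b_i/K_i) = 12.2 / 11.71 = 1.042 m/day.
In each layer the seepage velocity is v_i = q/n_i, so the layer transit time is t_i = b_i·n_i / q:
  layer 1 (fine sand): t_1 = 8.55 × 0.27 / 1.042 = 2.215 d
  layer 2 (medium sand): t_2 = 10.7 × 0.27 / 1.042 = 2.773 d
Total t = Σ t_i = 4.988 days.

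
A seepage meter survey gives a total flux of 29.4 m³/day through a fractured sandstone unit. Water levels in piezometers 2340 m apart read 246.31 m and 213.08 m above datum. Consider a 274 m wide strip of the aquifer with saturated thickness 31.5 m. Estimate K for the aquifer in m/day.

Cross-sectional area A = 274 × 31.5 = 8631 m².
Hydraulic gradient i = (246.31 − 213.08) / 2340 = 33.23 / 2340 = 0.01420.
From Q = K·A·i, K = Q / (A·i) = 29.4 / (8631 × 0.01420) = 0.2399 m/day.

0.240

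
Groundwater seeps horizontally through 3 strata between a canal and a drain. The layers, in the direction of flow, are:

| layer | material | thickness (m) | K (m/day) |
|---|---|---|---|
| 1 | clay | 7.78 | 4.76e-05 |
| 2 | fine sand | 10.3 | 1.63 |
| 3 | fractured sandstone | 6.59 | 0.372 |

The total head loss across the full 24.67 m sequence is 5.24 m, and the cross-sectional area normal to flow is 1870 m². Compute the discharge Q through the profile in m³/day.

Flow is perpendicular to layering, so the layers act in series and the equivalent K is the thickness-weighted harmonic mean.
Total thickness L = 7.78 + 10.3 + 6.59 = 24.67 m.
Σ(b_i/K_i) = 7.78/4.76e-05 + 10.3/1.63 + 6.59/0.372 = 1.635e+05 d.
K_eq = L / Σ(b_i/K_i) = 24.67 / 1.635e+05 = 0.0001509 m/day.
Q = K_eq · A · (Δh/L) = 0.0001509 × 1870 × (5.24/24.67) = 0.05994 m³/day.

0.0599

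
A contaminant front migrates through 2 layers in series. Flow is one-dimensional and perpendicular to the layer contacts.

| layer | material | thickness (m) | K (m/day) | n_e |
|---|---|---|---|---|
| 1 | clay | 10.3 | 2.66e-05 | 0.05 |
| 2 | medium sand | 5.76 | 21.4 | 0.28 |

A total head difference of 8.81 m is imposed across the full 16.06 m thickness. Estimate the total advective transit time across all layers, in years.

With flow normal to the layers, continuity requires the same specific discharge q through every layer.
Σ(b_i/K_i) = 10.3/2.66e-05 + 5.76/21.4 = 3.872e+05 d.
q = Δh / Σ(b_i/K_i) = 8.81 / 3.872e+05 = 2.275e-05 m/day.
In each layer the seepage velocity is v_i = q/n_i, so the layer transit time is t_i = b_i·n_i / q:
  layer 1 (clay): t_1 = 10.3 × 0.05 / 2.275e-05 = 22635 d
  layer 2 (medium sand): t_2 = 5.76 × 0.28 / 2.275e-05 = 70886 d
Total t = Σ t_i = 93521 days = 256.0 years.

256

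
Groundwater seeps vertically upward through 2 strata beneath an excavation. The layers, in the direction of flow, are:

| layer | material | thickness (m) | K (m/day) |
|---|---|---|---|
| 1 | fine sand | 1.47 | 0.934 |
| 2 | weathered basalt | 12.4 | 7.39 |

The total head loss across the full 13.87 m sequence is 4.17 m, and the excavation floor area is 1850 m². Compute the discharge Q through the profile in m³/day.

2370

Flow is perpendicular to layering, so the layers act in series and the equivalent K is the thickness-weighted harmonic mean.
Total thickness L = 1.47 + 12.4 = 13.87 m.
Σ(b_i/K_i) = 1.47/0.934 + 12.4/7.39 = 3.252 d.
K_eq = L / Σ(b_i/K_i) = 13.87 / 3.252 = 4.265 m/day.
Q = K_eq · A · (Δh/L) = 4.265 × 1850 × (4.17/13.87) = 2372 m³/day.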